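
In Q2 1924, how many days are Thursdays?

13

1924-04-01 is a Tuesday.
The range spans 91 days (inclusive of both endpoints).
91 = 7 × 13, so the span is exactly 13 full weeks.
Each full week contributes one Thursday: 13 so far.
Total: 13.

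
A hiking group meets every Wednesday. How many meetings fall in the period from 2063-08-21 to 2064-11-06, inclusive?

64

2063-08-21 is a Tuesday.
From 2063-08-21 to 2064-11-06 is 444 days inclusive.
444 = 7 × 63 + 3, so there are 63 full weeks plus 3 extra days.
Each full week contributes one Wednesday: 63 so far.
The 3 extra days are Tuesday, Wednesday, Thursday — 1 of them qualifies.
Total: 63 + 1 = 64.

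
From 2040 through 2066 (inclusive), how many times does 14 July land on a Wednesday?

Day of week of July 14 in each year:
2040: Sat, 2041: Sun, 2042: Mon, 2043: Tue, 2044: Thu, 2045: Fri, 2046: Sat, 2047: Sun, 2048: Tue, 2049: Wed ✓, 2050: Thu, 2051: Fri, 2052: Sun, 2053: Mon, 2054: Tue, 2055: Wed ✓, 2056: Fri, 2057: Sat, 2058: Sun, 2059: Mon, 2060: Wed ✓, 2061: Thu, 2062: Fri, 2063: Sat, 2064: Mon, 2065: Tue, 2066: Wed ✓
Wednesdays: 2049, 2055, 2060, 2066.

4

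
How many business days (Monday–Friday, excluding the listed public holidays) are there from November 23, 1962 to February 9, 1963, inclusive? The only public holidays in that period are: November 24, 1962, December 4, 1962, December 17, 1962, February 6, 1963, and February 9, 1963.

November 23, 1962 is a Friday.
That's 79 days from start to end, counting both.
79 = 7 × 11 + 2, so there are 11 full weeks plus 2 extra days.
Each full week contributes 5 weekdays (Mon–Fri): 11 × 5 = 55.
The 2 extra days are Friday, Saturday — 1 of them qualifies.
Total: 55 + 1 = 56.
Holidays: November 24, 1962 (Sat); December 4, 1962 (Tue); December 17, 1962 (Mon); February 6, 1963 (Wed); February 9, 1963 (Sat).
3 of the 5 holidays fall on weekdays; the rest are weekends and were already excluded.
Business days: 56 − 3 = 53.

53 business days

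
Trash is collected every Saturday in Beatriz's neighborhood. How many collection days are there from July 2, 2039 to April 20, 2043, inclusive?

July 2, 2039 is a Saturday.
The range spans 1389 days (inclusive of both endpoints).
1389 = 7 × 198 + 3, so there are 198 full weeks plus 3 extra days.
Each full week contributes one Saturday: 198 so far.
The 3 extra days are Sat, Sun, Mon — 1 of them qualifies.
Total: 198 + 1 = 199.

199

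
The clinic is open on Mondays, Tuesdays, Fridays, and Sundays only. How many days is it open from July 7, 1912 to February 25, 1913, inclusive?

July 7, 1912 is a Sunday.
That's 234 days from start to end, counting both.
234 = 7 × 33 + 3, so there are 33 full weeks plus 3 extra days.
Each full week contributes 4 days from the set (Mon, Tue, Fri, Sun): 33 × 4 = 132.
The 3 extra days are Sunday, Monday, Tuesday — 3 of them qualify.
Total: 132 + 3 = 135.

135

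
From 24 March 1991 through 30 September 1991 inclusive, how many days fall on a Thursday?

24 March 1991 is a Sunday.
From 24 March 1991 to 30 September 1991 is 191 days inclusive.
191 = 7 × 27 + 2, so there are 27 full weeks plus 2 extra days.
Each full week contributes one Thursday: 27 so far.
The 2 extra days are Sun, Mon — none qualify.
Total: 27 + 0 = 27.

27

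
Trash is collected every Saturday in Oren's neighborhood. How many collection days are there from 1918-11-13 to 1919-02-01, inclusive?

12 Saturdays

1918-11-13 is a Wednesday.
The range spans 81 days (inclusive of both endpoints).
81 = 7 × 11 + 4, so there are 11 full weeks plus 4 extra days.
Each full week contributes one Saturday: 11 so far.
The 4 extra days are Wednesday, Thursday, Friday, Saturday — 1 of them qualifies.
Total: 11 + 1 = 12.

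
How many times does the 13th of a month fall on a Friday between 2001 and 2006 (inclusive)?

10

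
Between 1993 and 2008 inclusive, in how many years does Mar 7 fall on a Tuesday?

3

Day of week of March 7 in each year:
1993: Sun, 1994: Mon, 1995: Tue ✓, 1996: Thu, 1997: Fri, 1998: Sat, 1999: Sun, 2000: Tue ✓, 2001: Wed, 2002: Thu, 2003: Fri, 2004: Sun, 2005: Mon, 2006: Tue ✓, 2007: Wed, 2008: Fri
Tuesdays: 1995, 2000, 2006.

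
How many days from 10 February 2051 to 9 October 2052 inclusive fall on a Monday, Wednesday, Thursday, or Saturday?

10 February 2051 is a Friday.
That's 608 days from start to end, counting both.
608 = 7 × 86 + 6, so there are 86 full weeks plus 6 extra days.
Each full week contributes 4 days from the set (Mon, Wed, Thu, Sat): 86 × 4 = 344.
The 6 extra days are Fri, Sat, Sun, Mon, Tue, Wed — 3 of them qualify.
Total: 344 + 3 = 347.

347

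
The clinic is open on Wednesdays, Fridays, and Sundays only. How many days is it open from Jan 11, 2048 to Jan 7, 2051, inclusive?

Jan 11, 2048 is a Saturday.
The range spans 1093 days (inclusive of both endpoints).
1093 = 7 × 156 + 1, so there are 156 full weeks plus 1 extra day.
Each full week contributes 3 days from the set (Wed, Fri, Sun): 156 × 3 = 468.
The 1 extra day is Saturday — none qualify.
Total: 468 + 0 = 468.

468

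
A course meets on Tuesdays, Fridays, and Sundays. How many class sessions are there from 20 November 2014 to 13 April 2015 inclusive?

62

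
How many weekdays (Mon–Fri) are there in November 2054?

2054-11-01 is a Sunday.
The range spans 30 days (inclusive of both endpoints).
30 = 7 × 4 + 2, so there are 4 full weeks plus 2 extra days.
Each full week contributes 5 weekdays (Mon–Fri): 4 × 5 = 20.
The 2 extra days are Sunday, Monday — 1 of them qualifies.
Total: 20 + 1 = 21.

21 weekdays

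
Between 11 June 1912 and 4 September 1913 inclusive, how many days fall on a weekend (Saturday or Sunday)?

128

11 June 1912 is a Tuesday.
From 11 June 1912 to 4 September 1913 is 451 days inclusive.
451 = 7 × 64 + 3, so there are 64 full weeks plus 3 extra days.
Each full week contributes 2 weekend days (Sat, Sun): 64 × 2 = 128.
The 3 extra days are Tue, Wed, Thu — none qualify.
Total: 128 + 0 = 128.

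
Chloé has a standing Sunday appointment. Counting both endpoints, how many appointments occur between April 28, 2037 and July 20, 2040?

168 Sundays

April 28, 2037 is a Tuesday.
The range spans 1180 days (inclusive of both endpoints).
1180 = 7 × 168 + 4, so there are 168 full weeks plus 4 extra days.
Each full week contributes one Sunday: 168 so far.
The 4 extra days are Tue, Wed, Thu, Fri — none qualify.
Total: 168 + 0 = 168.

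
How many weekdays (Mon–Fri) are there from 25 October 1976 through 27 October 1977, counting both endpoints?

264

25 October 1976 is a Monday.
The range spans 368 days (inclusive of both endpoints).
368 = 7 × 52 + 4, so there are 52 full weeks plus 4 extra days.
Each full week contributes 5 weekdays (Mon–Fri): 52 × 5 = 260.
The 4 extra days are Mon, Tue, Wed, Thu — 4 of them qualify.
Total: 260 + 4 = 264.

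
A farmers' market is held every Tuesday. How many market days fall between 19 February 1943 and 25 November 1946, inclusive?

196

19 February 1943 is a Friday.
From 19 February 1943 to 25 November 1946 is 1376 days inclusive.
1376 = 7 × 196 + 4, so there are 196 full weeks plus 4 extra days.
Each full week contributes one Tuesday: 196 so far.
The 4 extra days are Friday, Saturday, Sunday, Monday — none qualify.
Total: 196 + 0 = 196.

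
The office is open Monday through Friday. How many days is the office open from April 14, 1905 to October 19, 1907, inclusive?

April 14, 1905 is a Friday.
From April 14, 1905 to October 19, 1907 is 919 days inclusive.
919 = 7 × 131 + 2, so there are 131 full weeks plus 2 extra days.
Each full week contributes 5 weekdays (Mon–Fri): 131 × 5 = 655.
The 2 extra days are Fri, Sat — 1 of them qualifies.
Total: 655 + 1 = 656.

656 weekdays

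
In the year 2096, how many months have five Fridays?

A month has five Fridays exactly when Friday falls within its first (length − 28) days.
Jan: 31 days, starts Sun → 5 of Sun, Mon, Tue
Feb: 29 days, starts Wed → 5 of Wed
Mar: 31 days, starts Thu → 5 of Thu, Fri, Sat ✓
Apr: 30 days, starts Sun → 5 of Sun, Mon
May: 31 days, starts Tue → 5 of Tue, Wed, Thu
Jun: 30 days, starts Fri → 5 of Fri, Sat ✓
Jul: 31 days, starts Sun → 5 of Sun, Mon, Tue
Aug: 31 days, starts Wed → 5 of Wed, Thu, Fri ✓
Sep: 30 days, starts Sat → 5 of Sat, Sun
Oct: 31 days, starts Mon → 5 of Mon, Tue, Wed
Nov: 30 days, starts Thu → 5 of Thu, Fri ✓
Dec: 31 days, starts Sat → 5 of Sat, Sun, Mon
Months with five Fridays: Mar, Jun, Aug, Nov.

4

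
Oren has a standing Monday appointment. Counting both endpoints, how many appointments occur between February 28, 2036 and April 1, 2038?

February 28, 2036 is a Thursday.
That's 764 days from start to end, counting both.
764 = 7 × 109 + 1, so there are 109 full weeks plus 1 extra day.
Each full week contributes one Monday: 109 so far.
The 1 extra day is Thursday — none qualify.
Total: 109 + 0 = 109.

109 Mondays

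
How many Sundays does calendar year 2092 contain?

52

2092-01-01 is a Tuesday.
The range spans 366 days (inclusive of both endpoints).
366 = 7 × 52 + 2, so there are 52 full weeks plus 2 extra days.
Each full week contributes one Sunday: 52 so far.
The 2 extra days are Tuesday, Wednesday — none qualify.
Total: 52 + 0 = 52.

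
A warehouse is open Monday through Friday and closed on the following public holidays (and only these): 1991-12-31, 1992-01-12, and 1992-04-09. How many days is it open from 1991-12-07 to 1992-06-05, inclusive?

1991-12-07 is a Saturday.
That's 182 days from start to end, counting both.
182 = 7 × 26, so the span is exactly 26 full weeks.
Each full week contributes 5 weekdays (Mon–Fri): 26 × 5 = 130.
Total: 130.
Holidays: 1991-12-31 (Tue); 1992-01-12 (Sun); 1992-04-09 (Thu).
2 of the 3 holidays fall on weekdays; the rest are weekends and were already excluded.
Business days: 130 − 2 = 128.

128 working days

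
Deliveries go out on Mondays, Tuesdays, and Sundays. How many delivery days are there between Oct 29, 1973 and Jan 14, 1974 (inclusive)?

34

Oct 29, 1973 is a Monday.
From Oct 29, 1973 to Jan 14, 1974 is 78 days inclusive.
78 = 7 × 11 + 1, so there are 11 full weeks plus 1 extra day.
Each full week contributes 3 days from the set (Mon, Tue, Sun): 11 × 3 = 33.
The 1 extra day is Monday — 1 of them qualifies.
Total: 33 + 1 = 34.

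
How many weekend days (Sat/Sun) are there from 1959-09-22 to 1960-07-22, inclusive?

1959-09-22 is a Tuesday.
The range spans 305 days (inclusive of both endpoints).
305 = 7 × 43 + 4, so there are 43 full weeks plus 4 extra days.
Each full week contributes 2 weekend days (Sat, Sun): 43 × 2 = 86.
The 4 extra days are Tuesday, Wednesday, Thursday, Friday — none qualify.
Total: 86 + 0 = 86.

86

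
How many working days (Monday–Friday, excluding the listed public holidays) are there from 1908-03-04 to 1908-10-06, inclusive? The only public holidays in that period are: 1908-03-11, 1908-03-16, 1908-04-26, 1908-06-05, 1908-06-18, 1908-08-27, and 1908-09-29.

149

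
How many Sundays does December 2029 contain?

5

1 December 2029 is a Saturday.
From 1 December 2029 to 31 December 2029 is 31 days inclusive.
31 = 7 × 4 + 3, so there are 4 full weeks plus 3 extra days.
Each full week contributes one Sunday: 4 so far.
The 3 extra days are Saturday, Sunday, Monday — 1 of them qualifies.
Total: 4 + 1 = 5.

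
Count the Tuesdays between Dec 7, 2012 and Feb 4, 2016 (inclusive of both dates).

Dec 7, 2012 is a Friday.
The range spans 1155 days (inclusive of both endpoints).
1155 = 7 × 165, so the span is exactly 165 full weeks.
Each full week contributes one Tuesday: 165 so far.

165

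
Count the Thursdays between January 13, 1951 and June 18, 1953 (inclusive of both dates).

127 Thursdays

January 13, 1951 is a Saturday.
From January 13, 1951 to June 18, 1953 is 888 days inclusive.
888 = 7 × 126 + 6, so there are 126 full weeks plus 6 extra days.
Each full week contributes one Thursday: 126 so far.
The 6 extra days are Sat, Sun, Mon, Tue, Wed, Thu — 1 of them qualifies.
Total: 126 + 1 = 127.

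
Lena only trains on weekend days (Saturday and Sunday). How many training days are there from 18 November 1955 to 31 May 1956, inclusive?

56

18 November 1955 is a Friday.
The range spans 196 days (inclusive of both endpoints).
196 = 7 × 28, so the span is exactly 28 full weeks.
Each full week contributes 2 weekend days (Sat, Sun): 28 × 2 = 56.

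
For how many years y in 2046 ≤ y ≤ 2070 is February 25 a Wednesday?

3

Day of week of February 25 in each year:
2046: Sun, 2047: Mon, 2048: Tue, 2049: Thu, 2050: Fri, 2051: Sat, 2052: Sun, 2053: Tue, 2054: Wed ✓, 2055: Thu, 2056: Fri, 2057: Sun, 2058: Mon, 2059: Tue, 2060: Wed ✓, 2061: Fri, 2062: Sat, 2063: Sun, 2064: Mon, 2065: Wed ✓, 2066: Thu, 2067: Fri, 2068: Sat, 2069: Mon, 2070: Tue
Wednesdays: 2054, 2060, 2065.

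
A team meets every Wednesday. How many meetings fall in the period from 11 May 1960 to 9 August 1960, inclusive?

13 Wednesdays

11 May 1960 is a Wednesday.
The range spans 91 days (inclusive of both endpoints).
91 = 7 × 13, so the span is exactly 13 full weeks.
Each full week contributes one Wednesday: 13 so far.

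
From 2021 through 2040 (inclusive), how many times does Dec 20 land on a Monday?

4

Day of week of December 20 in each year:
2021: Mon ✓, 2022: Tue, 2023: Wed, 2024: Fri, 2025: Sat, 2026: Sun, 2027: Mon ✓, 2028: Wed, 2029: Thu, 2030: Fri, 2031: Sat, 2032: Mon ✓, 2033: Tue, 2034: Wed, 2035: Thu, 2036: Sat, 2037: Sun, 2038: Mon ✓, 2039: Tue, 2040: Thu
Mondays: 2021, 2027, 2032, 2038.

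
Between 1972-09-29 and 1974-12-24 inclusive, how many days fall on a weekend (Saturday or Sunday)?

234

1972-09-29 is a Friday.
The range spans 817 days (inclusive of both endpoints).
817 = 7 × 116 + 5, so there are 116 full weeks plus 5 extra days.
Each full week contributes 2 weekend days (Sat, Sun): 116 × 2 = 232.
The 5 extra days are Friday, Saturday, Sunday, Monday, Tuesday — 2 of them qualify.
Total: 232 + 2 = 234.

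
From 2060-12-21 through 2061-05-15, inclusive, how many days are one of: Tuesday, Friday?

42

2060-12-21 is a Tuesday.
The range spans 146 days (inclusive of both endpoints).
146 = 7 × 20 + 6, so there are 20 full weeks plus 6 extra days.
Each full week contributes 2 days from the set (Tue, Fri): 20 × 2 = 40.
The 6 extra days are Tuesday, Wednesday, Thursday, Friday, Saturday, Sunday — 2 of them qualify.
Total: 40 + 2 = 42.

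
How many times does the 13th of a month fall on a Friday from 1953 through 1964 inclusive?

Friday-the-13ths by year:
1953: Feb, Mar, Nov
1954: Aug
1955: May
1956: Jan, Apr, Jul
1957: Sep, Dec
1958: Jun
1959: Feb, Mar, Nov
1960: May
1961: Jan, Oct
1962: Apr, Jul
1963: Sep, Dec
1964: Mar, Nov

23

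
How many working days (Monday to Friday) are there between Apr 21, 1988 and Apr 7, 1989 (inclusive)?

252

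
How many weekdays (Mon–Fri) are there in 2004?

Jan 1, 2004 is a Thursday.
The range spans 366 days (inclusive of both endpoints).
366 = 7 × 52 + 2, so there are 52 full weeks plus 2 extra days.
Each full week contributes 5 weekdays (Mon–Fri): 52 × 5 = 260.
The 2 extra days are Thursday, Friday — 2 of them qualify.
Total: 260 + 2 = 262.

262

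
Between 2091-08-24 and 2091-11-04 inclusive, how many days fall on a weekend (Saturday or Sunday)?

2091-08-24 is a Friday.
That's 73 days from start to end, counting both.
73 = 7 × 10 + 3, so there are 10 full weeks plus 3 extra days.
Each full week contributes 2 weekend days (Sat, Sun): 10 × 2 = 20.
The 3 extra days are Fri, Sat, Sun — 2 of them qualify.
Total: 20 + 2 = 22.

22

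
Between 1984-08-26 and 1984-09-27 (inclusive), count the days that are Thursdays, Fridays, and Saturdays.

13

1984-08-26 is a Sunday.
The range spans 33 days (inclusive of both endpoints).
33 = 7 × 4 + 5, so there are 4 full weeks plus 5 extra days.
Each full week contributes 3 days from the set (Thu, Fri, Sat): 4 × 3 = 12.
The 5 extra days are Sun, Mon, Tue, Wed, Thu — 1 of them qualifies.
Total: 12 + 1 = 13.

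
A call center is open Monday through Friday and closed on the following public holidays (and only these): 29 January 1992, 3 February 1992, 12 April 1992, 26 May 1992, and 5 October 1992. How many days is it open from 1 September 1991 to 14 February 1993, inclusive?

1 September 1991 is a Sunday.
That's 533 days from start to end, counting both.
533 = 7 × 76 + 1, so there are 76 full weeks plus 1 extra day.
Each full week contributes 5 weekdays (Mon–Fri): 76 × 5 = 380.
The 1 extra day is Sun — none qualify.
Total: 380 + 0 = 380.
Holidays: 29 January 1992 (Wed); 3 February 1992 (Mon); 12 April 1992 (Sun); 26 May 1992 (Tue); 5 October 1992 (Mon).
4 of the 5 holidays fall on weekdays; the rest are weekends and were already excluded.
Business days: 380 − 4 = 376.

376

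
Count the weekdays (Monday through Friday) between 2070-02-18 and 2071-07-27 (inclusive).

2070-02-18 is a Tuesday.
The range spans 525 days (inclusive of both endpoints).
525 = 7 × 75, so the span is exactly 75 full weeks.
Each full week contributes 5 weekdays (Mon–Fri): 75 × 5 = 375.

375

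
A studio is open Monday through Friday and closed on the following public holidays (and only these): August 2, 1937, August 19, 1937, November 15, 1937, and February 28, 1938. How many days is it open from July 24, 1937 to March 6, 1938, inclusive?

July 24, 1937 is a Saturday.
That's 226 days from start to end, counting both.
226 = 7 × 32 + 2, so there are 32 full weeks plus 2 extra days.
Each full week contributes 5 weekdays (Mon–Fri): 32 × 5 = 160.
The 2 extra days are Saturday, Sunday — none qualify.
Total: 160 + 0 = 160.
Holidays: August 2, 1937 (Mon); August 19, 1937 (Thu); November 15, 1937 (Mon); February 28, 1938 (Mon).
All 4 holidays fall on weekdays, so subtract 4.
Business days: 160 − 4 = 156.

156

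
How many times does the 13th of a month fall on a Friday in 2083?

The 13th falls on a Friday when the month's 13th has weekday Fri.
Jan 13 is Wed; Feb 13 is Sat; Mar 13 is Sat; Apr 13 is Tue; May 13 is Thu; Jun 13 is Sun; Jul 13 is Tue; Aug 13 is Fri ✓; Sep 13 is Mon; Oct 13 is Wed; Nov 13 is Sat; Dec 13 is Mon.
Friday the 13ths: Aug.

1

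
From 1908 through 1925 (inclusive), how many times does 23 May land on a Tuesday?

3

Day of week of May 23 in each year:
1908: Sat, 1909: Sun, 1910: Mon, 1911: Tue ✓, 1912: Thu, 1913: Fri, 1914: Sat, 1915: Sun, 1916: Tue ✓, 1917: Wed, 1918: Thu, 1919: Fri, 1920: Sun, 1921: Mon, 1922: Tue ✓, 1923: Wed, 1924: Fri, 1925: Sat
Tuesdays: 1911, 1916, 1922.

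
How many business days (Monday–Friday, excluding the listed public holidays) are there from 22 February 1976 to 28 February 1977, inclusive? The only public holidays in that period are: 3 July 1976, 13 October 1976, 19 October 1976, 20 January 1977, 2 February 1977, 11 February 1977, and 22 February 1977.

260

22 February 1976 is a Sunday.
That's 373 days from start to end, counting both.
373 = 7 × 53 + 2, so there are 53 full weeks plus 2 extra days.
Each full week contributes 5 weekdays (Mon–Fri): 53 × 5 = 265.
The 2 extra days are Sunday, Monday — 1 of them qualifies.
Total: 265 + 1 = 266.
Holidays: 3 July 1976 (Sat); 13 October 1976 (Wed); 19 October 1976 (Tue); 20 January 1977 (Thu); 2 February 1977 (Wed); 11 February 1977 (Fri); 22 February 1977 (Tue).
6 of the 7 holidays fall on weekdays; the rest are weekends and were already excluded.
Business days: 266 − 6 = 260.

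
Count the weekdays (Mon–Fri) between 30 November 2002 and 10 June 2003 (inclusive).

137

30 November 2002 is a Saturday.
The range spans 193 days (inclusive of both endpoints).
193 = 7 × 27 + 4, so there are 27 full weeks plus 4 extra days.
Each full week contributes 5 weekdays (Mon–Fri): 27 × 5 = 135.
The 4 extra days are Sat, Sun, Mon, Tue — 2 of them qualify.
Total: 135 + 2 = 137.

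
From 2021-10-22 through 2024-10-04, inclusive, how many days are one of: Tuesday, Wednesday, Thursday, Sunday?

2021-10-22 is a Friday.
That's 1079 days from start to end, counting both.
1079 = 7 × 154 + 1, so there are 154 full weeks plus 1 extra day.
Each full week contributes 4 days from the set (Tue, Wed, Thu, Sun): 154 × 4 = 616.
The 1 extra day is Friday — none qualify.
Total: 616 + 0 = 616.

616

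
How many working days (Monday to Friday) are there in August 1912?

22

August 1, 1912 is a Thursday.
The range spans 31 days (inclusive of both endpoints).
31 = 7 × 4 + 3, so there are 4 full weeks plus 3 extra days.
Each full week contributes 5 weekdays (Mon–Fri): 4 × 5 = 20.
The 3 extra days are Thu, Fri, Sat — 2 of them qualify.
Total: 20 + 2 = 22.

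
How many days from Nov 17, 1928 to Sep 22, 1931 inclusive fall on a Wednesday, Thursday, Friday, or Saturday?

593

Nov 17, 1928 is a Saturday.
That's 1040 days from start to end, counting both.
1040 = 7 × 148 + 4, so there are 148 full weeks plus 4 extra days.
Each full week contributes 4 days from the set (Wed, Thu, Fri, Sat): 148 × 4 = 592.
The 4 extra days are Saturday, Sunday, Monday, Tuesday — 1 of them qualifies.
Total: 592 + 1 = 593.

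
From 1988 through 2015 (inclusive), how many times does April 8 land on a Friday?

Day of week of April 8 in each year:
1988: Fri ✓, 1989: Sat, 1990: Sun, 1991: Mon, 1992: Wed, 1993: Thu, 1994: Fri ✓, 1995: Sat, 1996: Mon, 1997: Tue, 1998: Wed, 1999: Thu, 2000: Sat, 2001: Sun, 2002: Mon, 2003: Tue, 2004: Thu, 2005: Fri ✓, 2006: Sat, 2007: Sun, 2008: Tue, 2009: Wed, 2010: Thu, 2011: Fri ✓, 2012: Sun, 2013: Mon, 2014: Tue, 2015: Wed
Fridays: 1988, 1994, 2005, 2011.

4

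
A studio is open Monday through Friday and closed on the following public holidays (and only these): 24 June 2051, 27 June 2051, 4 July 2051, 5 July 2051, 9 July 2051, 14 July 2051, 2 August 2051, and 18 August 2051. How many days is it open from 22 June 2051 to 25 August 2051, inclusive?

41 working days

22 June 2051 is a Thursday.
The range spans 65 days (inclusive of both endpoints).
65 = 7 × 9 + 2, so there are 9 full weeks plus 2 extra days.
Each full week contributes 5 weekdays (Mon–Fri): 9 × 5 = 45.
The 2 extra days are Thursday, Friday — 2 of them qualify.
Total: 45 + 2 = 47.
Holidays: 24 June 2051 (Sat); 27 June 2051 (Tue); 4 July 2051 (Tue); 5 July 2051 (Wed); 9 July 2051 (Sun); 14 July 2051 (Fri); 2 August 2051 (Wed); 18 August 2051 (Fri).
6 of the 8 holidays fall on weekdays; the rest are weekends and were already excluded.
Business days: 47 − 6 = 41.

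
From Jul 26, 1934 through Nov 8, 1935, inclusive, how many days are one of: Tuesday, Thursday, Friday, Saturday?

Jul 26, 1934 is a Thursday.
That's 471 days from start to end, counting both.
471 = 7 × 67 + 2, so there are 67 full weeks plus 2 extra days.
Each full week contributes 4 days from the set (Tue, Thu, Fri, Sat): 67 × 4 = 268.
The 2 extra days are Thu, Fri — 2 of them qualify.
Total: 268 + 2 = 270.

270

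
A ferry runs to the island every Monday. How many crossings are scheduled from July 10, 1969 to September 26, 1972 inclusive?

168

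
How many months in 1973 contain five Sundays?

4

A month has five Sundays exactly when Sunday falls within its first (length − 28) days.
Jan: 31 days, starts Mon → 5 of Mon, Tue, Wed
Feb: 28 days, starts Thu → 5 of (none)
Mar: 31 days, starts Thu → 5 of Thu, Fri, Sat
Apr: 30 days, starts Sun → 5 of Sun, Mon ✓
May: 31 days, starts Tue → 5 of Tue, Wed, Thu
Jun: 30 days, starts Fri → 5 of Fri, Sat
Jul: 31 days, starts Sun → 5 of Sun, Mon, Tue ✓
Aug: 31 days, starts Wed → 5 of Wed, Thu, Fri
Sep: 30 days, starts Sat → 5 of Sat, Sun ✓
Oct: 31 days, starts Mon → 5 of Mon, Tue, Wed
Nov: 30 days, starts Thu → 5 of Thu, Fri
Dec: 31 days, starts Sat → 5 of Sat, Sun, Mon ✓
Months with five Sundays: Apr, Jul, Sep, Dec.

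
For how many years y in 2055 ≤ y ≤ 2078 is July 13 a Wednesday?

Day of week of July 13 in each year:
2055: Tue, 2056: Thu, 2057: Fri, 2058: Sat, 2059: Sun, 2060: Tue, 2061: Wed ✓, 2062: Thu, 2063: Fri, 2064: Sun, 2065: Mon, 2066: Tue, 2067: Wed ✓, 2068: Fri, 2069: Sat, 2070: Sun, 2071: Mon, 2072: Wed ✓, 2073: Thu, 2074: Fri, 2075: Sat, 2076: Mon, 2077: Tue, 2078: Wed ✓
Wednesdays: 2061, 2067, 2072, 2078.

4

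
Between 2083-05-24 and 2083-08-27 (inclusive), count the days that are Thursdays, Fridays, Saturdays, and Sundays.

54

2083-05-24 is a Monday.
That's 96 days from start to end, counting both.
96 = 7 × 13 + 5, so there are 13 full weeks plus 5 extra days.
Each full week contributes 4 days from the set (Thu, Fri, Sat, Sun): 13 × 4 = 52.
The 5 extra days are Mon, Tue, Wed, Thu, Fri — 2 of them qualify.
Total: 52 + 2 = 54.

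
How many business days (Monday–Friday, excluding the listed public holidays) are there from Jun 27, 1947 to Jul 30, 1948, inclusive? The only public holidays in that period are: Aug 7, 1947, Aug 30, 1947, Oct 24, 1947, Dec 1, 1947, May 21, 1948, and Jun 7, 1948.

281 business days

Jun 27, 1947 is a Friday.
The range spans 400 days (inclusive of both endpoints).
400 = 7 × 57 + 1, so there are 57 full weeks plus 1 extra day.
Each full week contributes 5 weekdays (Mon–Fri): 57 × 5 = 285.
The 1 extra day is Fri — 1 of them qualifies.
Total: 285 + 1 = 286.
Holidays: Aug 7, 1947 (Thu); Aug 30, 1947 (Sat); Oct 24, 1947 (Fri); Dec 1, 1947 (Mon); May 21, 1948 (Fri); Jun 7, 1948 (Mon).
5 of the 6 holidays fall on weekdays; the rest are weekends and were already excluded.
Business days: 286 − 5 = 281.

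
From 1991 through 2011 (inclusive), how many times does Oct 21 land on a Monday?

Day of week of October 21 in each year:
1991: Mon ✓, 1992: Wed, 1993: Thu, 1994: Fri, 1995: Sat, 1996: Mon ✓, 1997: Tue, 1998: Wed, 1999: Thu, 2000: Sat, 2001: Sun, 2002: Mon ✓, 2003: Tue, 2004: Thu, 2005: Fri, 2006: Sat, 2007: Sun, 2008: Tue, 2009: Wed, 2010: Thu, 2011: Fri
Mondays: 1991, 1996, 2002.

3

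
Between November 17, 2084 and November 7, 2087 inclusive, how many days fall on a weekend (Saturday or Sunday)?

310

November 17, 2084 is a Friday.
The range spans 1086 days (inclusive of both endpoints).
1086 = 7 × 155 + 1, so there are 155 full weeks plus 1 extra day.
Each full week contributes 2 weekend days (Sat, Sun): 155 × 2 = 310.
The 1 extra day is Fri — none qualify.
Total: 310 + 0 = 310.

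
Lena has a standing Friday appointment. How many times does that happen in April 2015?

4

1 April 2015 is a Wednesday.
That's 30 days from start to end, counting both.
30 = 7 × 4 + 2, so there are 4 full weeks plus 2 extra days.
Each full week contributes one Friday: 4 so far.
The 2 extra days are Wednesday, Thursday — none qualify.
Total: 4 + 0 = 4.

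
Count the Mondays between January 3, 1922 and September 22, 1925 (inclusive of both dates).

January 3, 1922 is a Tuesday.
The range spans 1359 days (inclusive of both endpoints).
1359 = 7 × 194 + 1, so there are 194 full weeks plus 1 extra day.
Each full week contributes one Monday: 194 so far.
The 1 extra day is Tue — none qualify.
Total: 194 + 0 = 194.

194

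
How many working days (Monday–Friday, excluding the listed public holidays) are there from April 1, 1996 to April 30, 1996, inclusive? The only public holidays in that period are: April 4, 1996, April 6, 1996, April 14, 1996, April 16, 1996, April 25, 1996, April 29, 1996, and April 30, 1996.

17

April 1, 1996 is a Monday.
The range spans 30 days (inclusive of both endpoints).
30 = 7 × 4 + 2, so there are 4 full weeks plus 2 extra days.
Each full week contributes 5 weekdays (Mon–Fri): 4 × 5 = 20.
The 2 extra days are Monday, Tuesday — 2 of them qualify.
Total: 20 + 2 = 22.
Holidays: April 4, 1996 (Thu); April 6, 1996 (Sat); April 14, 1996 (Sun); April 16, 1996 (Tue); April 25, 1996 (Thu); April 29, 1996 (Mon); April 30, 1996 (Tue).
5 of the 7 holidays fall on weekdays; the rest are weekends and were already excluded.
Business days: 22 − 5 = 17.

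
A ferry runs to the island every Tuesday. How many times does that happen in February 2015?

4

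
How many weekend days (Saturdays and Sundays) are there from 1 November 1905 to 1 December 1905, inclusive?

1 November 1905 is a Wednesday.
The range spans 31 days (inclusive of both endpoints).
31 = 7 × 4 + 3, so there are 4 full weeks plus 3 extra days.
Each full week contributes 2 weekend days (Sat, Sun): 4 × 2 = 8.
The 3 extra days are Wednesday, Thursday, Friday — none qualify.
Total: 8 + 0 = 8.

8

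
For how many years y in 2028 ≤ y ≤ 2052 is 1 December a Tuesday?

Day of week of December 1 in each year:
2028: Fri, 2029: Sat, 2030: Sun, 2031: Mon, 2032: Wed, 2033: Thu, 2034: Fri, 2035: Sat, 2036: Mon, 2037: Tue ✓, 2038: Wed, 2039: Thu, 2040: Sat, 2041: Sun, 2042: Mon, 2043: Tue ✓, 2044: Thu, 2045: Fri, 2046: Sat, 2047: Sun, 2048: Tue ✓, 2049: Wed, 2050: Thu, 2051: Fri, 2052: Sun
Tuesdays: 2037, 2043, 2048.

3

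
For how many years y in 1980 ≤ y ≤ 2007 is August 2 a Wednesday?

Day of week of August 2 in each year:
1980: Sat, 1981: Sun, 1982: Mon, 1983: Tue, 1984: Thu, 1985: Fri, 1986: Sat, 1987: Sun, 1988: Tue, 1989: Wed ✓, 1990: Thu, 1991: Fri, 1992: Sun, 1993: Mon, 1994: Tue, 1995: Wed ✓, 1996: Fri, 1997: Sat, 1998: Sun, 1999: Mon, 2000: Wed ✓, 2001: Thu, 2002: Fri, 2003: Sat, 2004: Mon, 2005: Tue, 2006: Wed ✓, 2007: Thu
Wednesdays: 1989, 1995, 2000, 2006.

4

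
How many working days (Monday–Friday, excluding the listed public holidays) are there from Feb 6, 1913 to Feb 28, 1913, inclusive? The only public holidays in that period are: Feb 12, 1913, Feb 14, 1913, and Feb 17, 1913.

14 working days

Feb 6, 1913 is a Thursday.
That's 23 days from start to end, counting both.
23 = 7 × 3 + 2, so there are 3 full weeks plus 2 extra days.
Each full week contributes 5 weekdays (Mon–Fri): 3 × 5 = 15.
The 2 extra days are Thursday, Friday — 2 of them qualify.
Total: 15 + 2 = 17.
Holidays: Feb 12, 1913 (Wed); Feb 14, 1913 (Fri); Feb 17, 1913 (Mon).
All 3 holidays fall on weekdays, so subtract 3.
Business days: 17 − 3 = 14.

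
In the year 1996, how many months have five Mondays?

5

A month has five Mondays exactly when Monday falls within its first (length − 28) days.
Jan: 31 days, starts Mon → 5 of Mon, Tue, Wed ✓
Feb: 29 days, starts Thu → 5 of Thu
Mar: 31 days, starts Fri → 5 of Fri, Sat, Sun
Apr: 30 days, starts Mon → 5 of Mon, Tue ✓
May: 31 days, starts Wed → 5 of Wed, Thu, Fri
Jun: 30 days, starts Sat → 5 of Sat, Sun
Jul: 31 days, starts Mon → 5 of Mon, Tue, Wed ✓
Aug: 31 days, starts Thu → 5 of Thu, Fri, Sat
Sep: 30 days, starts Sun → 5 of Sun, Mon ✓
Oct: 31 days, starts Tue → 5 of Tue, Wed, Thu
Nov: 30 days, starts Fri → 5 of Fri, Sat
Dec: 31 days, starts Sun → 5 of Sun, Mon, Tue ✓
Months with five Mondays: Jan, Apr, Jul, Sep, Dec.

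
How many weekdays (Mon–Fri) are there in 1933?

January 1, 1933 is a Sunday.
From January 1, 1933 to December 31, 1933 is 365 days inclusive.
365 = 7 × 52 + 1, so there are 52 full weeks plus 1 extra day.
Each full week contributes 5 weekdays (Mon–Fri): 52 × 5 = 260.
The 1 extra day is Sunday — none qualify.
Total: 260 + 0 = 260.

260 weekdays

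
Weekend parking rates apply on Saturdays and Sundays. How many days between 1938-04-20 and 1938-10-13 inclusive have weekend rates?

1938-04-20 is a Wednesday.
The range spans 177 days (inclusive of both endpoints).
177 = 7 × 25 + 2, so there are 25 full weeks plus 2 extra days.
Each full week contributes 2 weekend days (Sat, Sun): 25 × 2 = 50.
The 2 extra days are Wednesday, Thursday — none qualify.
Total: 50 + 0 = 50.

50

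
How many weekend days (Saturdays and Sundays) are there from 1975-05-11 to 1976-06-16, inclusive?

115

1975-05-11 is a Sunday.
The range spans 403 days (inclusive of both endpoints).
403 = 7 × 57 + 4, so there are 57 full weeks plus 4 extra days.
Each full week contributes 2 weekend days (Sat, Sun): 57 × 2 = 114.
The 4 extra days are Sunday, Monday, Tuesday, Wednesday — 1 of them qualifies.
Total: 114 + 1 = 115.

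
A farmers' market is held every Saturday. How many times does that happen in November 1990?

4

1 November 1990 is a Thursday.
From 1 November 1990 to 30 November 1990 is 30 days inclusive.
30 = 7 × 4 + 2, so there are 4 full weeks plus 2 extra days.
Each full week contributes one Saturday: 4 so far.
The 2 extra days are Thursday, Friday — none qualify.
Total: 4 + 0 = 4.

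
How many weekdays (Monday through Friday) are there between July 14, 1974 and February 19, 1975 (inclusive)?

July 14, 1974 is a Sunday.
That's 221 days from start to end, counting both.
221 = 7 × 31 + 4, so there are 31 full weeks plus 4 extra days.
Each full week contributes 5 weekdays (Mon–Fri): 31 × 5 = 155.
The 4 extra days are Sunday, Monday, Tuesday, Wednesday — 3 of them qualify.
Total: 155 + 3 = 158.

158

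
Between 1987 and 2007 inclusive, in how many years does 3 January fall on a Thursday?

2

Day of week of January 3 in each year:
1987: Sat, 1988: Sun, 1989: Tue, 1990: Wed, 1991: Thu ✓, 1992: Fri, 1993: Sun, 1994: Mon, 1995: Tue, 1996: Wed, 1997: Fri, 1998: Sat, 1999: Sun, 2000: Mon, 2001: Wed, 2002: Thu ✓, 2003: Fri, 2004: Sat, 2005: Mon, 2006: Tue, 2007: Wed
Thursdays: 1991, 2002.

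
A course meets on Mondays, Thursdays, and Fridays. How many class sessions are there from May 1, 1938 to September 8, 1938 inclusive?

May 1, 1938 is a Sunday.
That's 131 days from start to end, counting both.
131 = 7 × 18 + 5, so there are 18 full weeks plus 5 extra days.
Each full week contributes 3 days from the set (Mon, Thu, Fri): 18 × 3 = 54.
The 5 extra days are Sun, Mon, Tue, Wed, Thu — 2 of them qualify.
Total: 54 + 2 = 56.

56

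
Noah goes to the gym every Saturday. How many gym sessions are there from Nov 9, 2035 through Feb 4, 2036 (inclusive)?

Nov 9, 2035 is a Friday.
That's 88 days from start to end, counting both.
88 = 7 × 12 + 4, so there are 12 full weeks plus 4 extra days.
Each full week contributes one Saturday: 12 so far.
The 4 extra days are Fri, Sat, Sun, Mon — 1 of them qualifies.
Total: 12 + 1 = 13.

13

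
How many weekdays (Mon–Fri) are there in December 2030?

22 weekdays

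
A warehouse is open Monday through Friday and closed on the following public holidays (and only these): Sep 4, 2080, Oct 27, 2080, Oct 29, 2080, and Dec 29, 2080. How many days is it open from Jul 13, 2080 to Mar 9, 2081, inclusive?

Jul 13, 2080 is a Saturday.
That's 240 days from start to end, counting both.
240 = 7 × 34 + 2, so there are 34 full weeks plus 2 extra days.
Each full week contributes 5 weekdays (Mon–Fri): 34 × 5 = 170.
The 2 extra days are Sat, Sun — none qualify.
Total: 170 + 0 = 170.
Holidays: Sep 4, 2080 (Wed); Oct 27, 2080 (Sun); Oct 29, 2080 (Tue); Dec 29, 2080 (Sun).
2 of the 4 holidays fall on weekdays; the rest are weekends and were already excluded.
Business days: 170 − 2 = 168.

168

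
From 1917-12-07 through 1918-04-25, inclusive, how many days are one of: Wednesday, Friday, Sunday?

1917-12-07 is a Friday.
That's 140 days from start to end, counting both.
140 = 7 × 20, so the span is exactly 20 full weeks.
Each full week contributes 3 days from the set (Wed, Fri, Sun): 20 × 3 = 60.

60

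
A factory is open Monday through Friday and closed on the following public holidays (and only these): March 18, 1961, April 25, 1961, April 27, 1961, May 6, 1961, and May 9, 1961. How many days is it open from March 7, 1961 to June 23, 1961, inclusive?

76

March 7, 1961 is a Tuesday.
That's 109 days from start to end, counting both.
109 = 7 × 15 + 4, so there are 15 full weeks plus 4 extra days.
Each full week contributes 5 weekdays (Mon–Fri): 15 × 5 = 75.
The 4 extra days are Tuesday, Wednesday, Thursday, Friday — 4 of them qualify.
Total: 75 + 4 = 79.
Holidays: March 18, 1961 (Sat); April 25, 1961 (Tue); April 27, 1961 (Thu); May 6, 1961 (Sat); May 9, 1961 (Tue).
3 of the 5 holidays fall on weekdays; the rest are weekends and were already excluded.
Business days: 79 − 3 = 76.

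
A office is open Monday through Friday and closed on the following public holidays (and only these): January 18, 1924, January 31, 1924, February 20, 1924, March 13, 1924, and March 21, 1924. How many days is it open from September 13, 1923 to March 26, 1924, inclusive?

September 13, 1923 is a Thursday.
From September 13, 1923 to March 26, 1924 is 196 days inclusive.
196 = 7 × 28, so the span is exactly 28 full weeks.
Each full week contributes 5 weekdays (Mon–Fri): 28 × 5 = 140.
Holidays: January 18, 1924 (Fri); January 31, 1924 (Thu); February 20, 1924 (Wed); March 13, 1924 (Thu); March 21, 1924 (Fri).
All 5 holidays fall on weekdays, so subtract 5.
Business days: 140 − 5 = 135.

135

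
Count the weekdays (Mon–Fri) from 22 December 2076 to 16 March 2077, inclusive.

61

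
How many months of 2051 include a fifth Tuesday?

4

A month has five Tuesdays exactly when Tuesday falls within its first (length − 28) days.
Jan: 31 days, starts Sun → 5 of Sun, Mon, Tue ✓
Feb: 28 days, starts Wed → 5 of (none)
Mar: 31 days, starts Wed → 5 of Wed, Thu, Fri
Apr: 30 days, starts Sat → 5 of Sat, Sun
May: 31 days, starts Mon → 5 of Mon, Tue, Wed ✓
Jun: 30 days, starts Thu → 5 of Thu, Fri
Jul: 31 days, starts Sat → 5 of Sat, Sun, Mon
Aug: 31 days, starts Tue → 5 of Tue, Wed, Thu ✓
Sep: 30 days, starts Fri → 5 of Fri, Sat
Oct: 31 days, starts Sun → 5 of Sun, Mon, Tue ✓
Nov: 30 days, starts Wed → 5 of Wed, Thu
Dec: 31 days, starts Fri → 5 of Fri, Sat, Sun
Months with five Tuesdays: Jan, May, Aug, Oct.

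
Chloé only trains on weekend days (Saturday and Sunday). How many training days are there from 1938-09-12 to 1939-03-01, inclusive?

48

1938-09-12 is a Monday.
That's 171 days from start to end, counting both.
171 = 7 × 24 + 3, so there are 24 full weeks plus 3 extra days.
Each full week contributes 2 weekend days (Sat, Sun): 24 × 2 = 48.
The 3 extra days are Monday, Tuesday, Wednesday — none qualify.
Total: 48 + 0 = 48.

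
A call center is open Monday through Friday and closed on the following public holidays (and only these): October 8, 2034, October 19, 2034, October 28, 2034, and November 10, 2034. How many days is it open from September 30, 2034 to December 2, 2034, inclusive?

September 30, 2034 is a Saturday.
From September 30, 2034 to December 2, 2034 is 64 days inclusive.
64 = 7 × 9 + 1, so there are 9 full weeks plus 1 extra day.
Each full week contributes 5 weekdays (Mon–Fri): 9 × 5 = 45.
The 1 extra day is Saturday — none qualify.
Total: 45 + 0 = 45.
Holidays: October 8, 2034 (Sun); October 19, 2034 (Thu); October 28, 2034 (Sat); November 10, 2034 (Fri).
2 of the 4 holidays fall on weekdays; the rest are weekends and were already excluded.
Business days: 45 − 2 = 43.

43 working days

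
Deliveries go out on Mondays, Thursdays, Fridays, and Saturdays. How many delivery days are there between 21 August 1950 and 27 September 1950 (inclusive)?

21

21 August 1950 is a Monday.
From 21 August 1950 to 27 September 1950 is 38 days inclusive.
38 = 7 × 5 + 3, so there are 5 full weeks plus 3 extra days.
Each full week contributes 4 days from the set (Mon, Thu, Fri, Sat): 5 × 4 = 20.
The 3 extra days are Monday, Tuesday, Wednesday — 1 of them qualifies.
Total: 20 + 1 = 21.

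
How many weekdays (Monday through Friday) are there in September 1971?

Sep 1, 1971 is a Wednesday.
That's 30 days from start to end, counting both.
30 = 7 × 4 + 2, so there are 4 full weeks plus 2 extra days.
Each full week contributes 5 weekdays (Mon–Fri): 4 × 5 = 20.
The 2 extra days are Wed, Thu — 2 of them qualify.
Total: 20 + 2 = 22.

22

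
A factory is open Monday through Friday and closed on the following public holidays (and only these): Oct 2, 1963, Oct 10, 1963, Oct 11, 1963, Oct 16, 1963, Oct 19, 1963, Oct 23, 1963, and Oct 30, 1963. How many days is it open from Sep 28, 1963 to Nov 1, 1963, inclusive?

19 working days

Sep 28, 1963 is a Saturday.
From Sep 28, 1963 to Nov 1, 1963 is 35 days inclusive.
35 = 7 × 5, so the span is exactly 5 full weeks.
Each full week contributes 5 weekdays (Mon–Fri): 5 × 5 = 25.
Total: 25.
Holidays: Oct 2, 1963 (Wed); Oct 10, 1963 (Thu); Oct 11, 1963 (Fri); Oct 16, 1963 (Wed); Oct 19, 1963 (Sat); Oct 23, 1963 (Wed); Oct 30, 1963 (Wed).
6 of the 7 holidays fall on weekdays; the rest are weekends and were already excluded.
Business days: 25 − 6 = 19.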